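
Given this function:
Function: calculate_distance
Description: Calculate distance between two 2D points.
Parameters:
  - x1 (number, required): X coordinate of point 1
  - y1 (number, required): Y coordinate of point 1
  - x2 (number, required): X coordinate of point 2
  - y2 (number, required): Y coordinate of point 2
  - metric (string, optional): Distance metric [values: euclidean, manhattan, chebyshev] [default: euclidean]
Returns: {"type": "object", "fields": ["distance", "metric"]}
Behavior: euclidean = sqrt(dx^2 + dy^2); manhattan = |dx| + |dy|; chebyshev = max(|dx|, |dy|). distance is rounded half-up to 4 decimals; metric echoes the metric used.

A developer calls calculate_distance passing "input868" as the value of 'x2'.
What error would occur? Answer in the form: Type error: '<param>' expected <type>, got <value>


Spec: 'x2' is declared as number; "input868" is a string.
Type error: 'x2' expected number, got "input868"


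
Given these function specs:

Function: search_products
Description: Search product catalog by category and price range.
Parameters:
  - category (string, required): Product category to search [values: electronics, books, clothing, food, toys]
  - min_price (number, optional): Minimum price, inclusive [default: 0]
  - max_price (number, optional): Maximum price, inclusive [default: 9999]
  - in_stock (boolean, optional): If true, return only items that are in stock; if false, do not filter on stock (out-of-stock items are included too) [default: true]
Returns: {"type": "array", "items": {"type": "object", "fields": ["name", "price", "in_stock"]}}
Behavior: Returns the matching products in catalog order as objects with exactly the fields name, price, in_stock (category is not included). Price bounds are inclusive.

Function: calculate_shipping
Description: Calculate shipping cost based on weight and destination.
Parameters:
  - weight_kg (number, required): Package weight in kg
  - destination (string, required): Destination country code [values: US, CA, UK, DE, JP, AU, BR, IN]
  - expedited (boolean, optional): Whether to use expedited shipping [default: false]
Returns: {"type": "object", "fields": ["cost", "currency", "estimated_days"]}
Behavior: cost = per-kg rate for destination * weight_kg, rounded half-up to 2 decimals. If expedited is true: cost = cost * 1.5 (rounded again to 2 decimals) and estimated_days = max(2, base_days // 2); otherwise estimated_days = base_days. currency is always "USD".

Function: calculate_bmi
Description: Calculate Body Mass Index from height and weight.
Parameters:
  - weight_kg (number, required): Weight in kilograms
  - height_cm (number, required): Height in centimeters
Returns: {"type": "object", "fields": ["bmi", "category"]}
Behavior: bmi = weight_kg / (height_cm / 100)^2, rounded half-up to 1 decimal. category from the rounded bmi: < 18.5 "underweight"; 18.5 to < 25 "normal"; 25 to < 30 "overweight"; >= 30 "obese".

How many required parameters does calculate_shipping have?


Parameters of calculate_shipping: weight_kg (required), destination (required), expedited (optional)
Required count:
2


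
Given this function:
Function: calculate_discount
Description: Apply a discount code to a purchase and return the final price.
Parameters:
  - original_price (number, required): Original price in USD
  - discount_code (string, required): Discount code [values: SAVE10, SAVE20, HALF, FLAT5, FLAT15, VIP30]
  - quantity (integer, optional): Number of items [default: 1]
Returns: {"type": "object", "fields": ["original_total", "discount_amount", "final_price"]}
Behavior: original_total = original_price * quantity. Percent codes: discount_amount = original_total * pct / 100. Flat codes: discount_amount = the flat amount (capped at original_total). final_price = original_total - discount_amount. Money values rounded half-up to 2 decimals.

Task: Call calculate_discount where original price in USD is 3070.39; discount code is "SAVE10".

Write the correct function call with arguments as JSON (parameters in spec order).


Mapping each described value to its parameter name:
  'Original price in USD' -> original_price = 3070.39
  'Discount code' -> discount_code = "SAVE10"
calculate_discount({"original_price": 3070.39, "discount_code": "SAVE10"})


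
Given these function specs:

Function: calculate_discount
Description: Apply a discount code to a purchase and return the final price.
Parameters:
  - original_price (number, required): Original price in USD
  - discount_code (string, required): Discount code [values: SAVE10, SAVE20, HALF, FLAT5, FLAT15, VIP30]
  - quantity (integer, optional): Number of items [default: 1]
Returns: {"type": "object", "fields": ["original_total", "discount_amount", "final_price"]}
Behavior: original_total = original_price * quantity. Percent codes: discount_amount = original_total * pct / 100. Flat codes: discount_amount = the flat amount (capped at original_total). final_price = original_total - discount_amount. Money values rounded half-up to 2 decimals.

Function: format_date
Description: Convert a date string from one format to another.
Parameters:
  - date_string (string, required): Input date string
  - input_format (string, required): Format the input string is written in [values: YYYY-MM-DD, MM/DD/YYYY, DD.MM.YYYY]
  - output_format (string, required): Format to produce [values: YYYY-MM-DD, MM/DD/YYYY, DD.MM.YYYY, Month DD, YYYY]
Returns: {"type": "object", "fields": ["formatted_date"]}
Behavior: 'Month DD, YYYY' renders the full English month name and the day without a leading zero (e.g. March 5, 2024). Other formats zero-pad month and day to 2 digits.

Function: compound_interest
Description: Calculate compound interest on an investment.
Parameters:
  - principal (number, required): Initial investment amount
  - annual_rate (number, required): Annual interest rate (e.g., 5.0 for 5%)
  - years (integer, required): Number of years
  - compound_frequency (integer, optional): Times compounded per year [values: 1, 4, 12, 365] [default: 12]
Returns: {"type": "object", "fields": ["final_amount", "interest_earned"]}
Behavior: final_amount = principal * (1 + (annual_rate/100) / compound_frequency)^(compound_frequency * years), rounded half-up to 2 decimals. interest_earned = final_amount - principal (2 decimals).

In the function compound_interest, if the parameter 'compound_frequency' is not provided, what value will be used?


The compound_interest spec declares:
  - compound_frequency (integer, optional): Times compounded per year [values: 1, 4, 12, 365] [default: 12]
Default:
12


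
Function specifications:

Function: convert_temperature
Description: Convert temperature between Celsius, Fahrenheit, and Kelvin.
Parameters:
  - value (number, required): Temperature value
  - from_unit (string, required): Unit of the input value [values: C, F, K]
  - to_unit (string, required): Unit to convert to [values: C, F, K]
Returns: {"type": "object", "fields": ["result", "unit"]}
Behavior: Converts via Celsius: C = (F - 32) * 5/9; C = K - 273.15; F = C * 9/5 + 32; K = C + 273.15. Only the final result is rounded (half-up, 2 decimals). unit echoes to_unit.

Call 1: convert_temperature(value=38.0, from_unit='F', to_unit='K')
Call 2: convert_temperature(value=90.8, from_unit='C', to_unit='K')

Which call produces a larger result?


Call 1:
  To C: (38 - 32) * 5/9 = 3.333333
  To K: 3.333333 + 273.15 = 276.483333
  Round to 2 decimals: 276.48
  -> 276.48 K
Call 2:
  Input already in C: 90.8
  To K: 90.8 + 273.15 = 363.95
  Round to 2 decimals: 363.95
  -> 363.95 K
Call 2 (363.95 K)


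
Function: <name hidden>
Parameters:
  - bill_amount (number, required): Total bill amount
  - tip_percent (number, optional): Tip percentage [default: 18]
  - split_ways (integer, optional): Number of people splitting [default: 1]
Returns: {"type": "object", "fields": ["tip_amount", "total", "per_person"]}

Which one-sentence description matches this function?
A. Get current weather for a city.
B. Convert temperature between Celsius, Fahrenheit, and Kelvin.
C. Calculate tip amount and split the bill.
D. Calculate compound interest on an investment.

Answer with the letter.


Parameters bill_amount, tip_percent, split_ways and return ["tip_amount", "total", "per_person"] fit: Calculate tip amount and split the bill.
C


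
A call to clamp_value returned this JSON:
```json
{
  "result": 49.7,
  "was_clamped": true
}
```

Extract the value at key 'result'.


49.7


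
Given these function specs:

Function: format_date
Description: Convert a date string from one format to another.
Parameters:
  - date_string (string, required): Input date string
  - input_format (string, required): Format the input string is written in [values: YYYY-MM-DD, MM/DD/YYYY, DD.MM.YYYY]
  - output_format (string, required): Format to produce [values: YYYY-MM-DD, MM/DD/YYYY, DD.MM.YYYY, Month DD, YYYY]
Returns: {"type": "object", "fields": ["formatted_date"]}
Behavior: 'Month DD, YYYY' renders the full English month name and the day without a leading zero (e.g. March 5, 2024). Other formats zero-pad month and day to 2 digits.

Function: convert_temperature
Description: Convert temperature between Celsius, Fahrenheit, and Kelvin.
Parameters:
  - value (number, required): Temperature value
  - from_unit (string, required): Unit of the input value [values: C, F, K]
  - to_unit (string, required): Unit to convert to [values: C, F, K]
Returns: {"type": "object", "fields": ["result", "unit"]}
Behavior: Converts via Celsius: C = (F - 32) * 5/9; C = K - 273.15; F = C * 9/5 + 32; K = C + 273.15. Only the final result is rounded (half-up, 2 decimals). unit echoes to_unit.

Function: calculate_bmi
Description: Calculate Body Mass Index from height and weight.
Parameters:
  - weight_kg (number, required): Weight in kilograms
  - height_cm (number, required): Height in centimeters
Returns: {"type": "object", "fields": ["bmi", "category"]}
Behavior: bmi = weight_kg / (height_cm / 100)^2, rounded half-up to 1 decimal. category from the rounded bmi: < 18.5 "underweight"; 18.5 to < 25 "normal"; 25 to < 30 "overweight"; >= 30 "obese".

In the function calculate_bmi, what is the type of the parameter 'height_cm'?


The calculate_bmi spec declares:
  - height_cm (number, required): Height in centimeters
Type:
number


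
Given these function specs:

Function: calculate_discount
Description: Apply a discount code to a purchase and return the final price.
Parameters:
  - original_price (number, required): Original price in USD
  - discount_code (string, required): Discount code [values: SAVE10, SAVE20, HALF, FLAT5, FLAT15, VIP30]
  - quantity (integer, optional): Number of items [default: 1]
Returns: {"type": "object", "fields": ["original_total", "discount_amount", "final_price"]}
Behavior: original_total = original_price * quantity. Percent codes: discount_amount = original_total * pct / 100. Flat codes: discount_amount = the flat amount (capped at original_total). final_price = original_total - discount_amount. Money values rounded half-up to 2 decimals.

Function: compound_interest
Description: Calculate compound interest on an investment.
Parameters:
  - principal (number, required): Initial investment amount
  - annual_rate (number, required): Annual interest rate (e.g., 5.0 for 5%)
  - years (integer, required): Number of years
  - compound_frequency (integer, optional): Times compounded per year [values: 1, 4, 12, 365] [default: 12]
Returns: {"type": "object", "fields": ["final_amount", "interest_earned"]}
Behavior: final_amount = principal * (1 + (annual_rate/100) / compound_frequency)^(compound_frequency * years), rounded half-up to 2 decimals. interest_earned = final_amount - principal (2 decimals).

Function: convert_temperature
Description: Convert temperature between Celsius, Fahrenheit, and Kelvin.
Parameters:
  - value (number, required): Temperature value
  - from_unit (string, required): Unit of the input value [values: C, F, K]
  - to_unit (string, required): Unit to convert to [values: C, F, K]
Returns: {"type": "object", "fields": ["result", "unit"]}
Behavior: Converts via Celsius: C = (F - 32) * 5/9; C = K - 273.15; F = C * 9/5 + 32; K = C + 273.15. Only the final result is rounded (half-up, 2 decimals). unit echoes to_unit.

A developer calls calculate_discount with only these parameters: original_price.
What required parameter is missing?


Required parameters: original_price, discount_code
Provided: original_price
Missing: discount_code
discount_code


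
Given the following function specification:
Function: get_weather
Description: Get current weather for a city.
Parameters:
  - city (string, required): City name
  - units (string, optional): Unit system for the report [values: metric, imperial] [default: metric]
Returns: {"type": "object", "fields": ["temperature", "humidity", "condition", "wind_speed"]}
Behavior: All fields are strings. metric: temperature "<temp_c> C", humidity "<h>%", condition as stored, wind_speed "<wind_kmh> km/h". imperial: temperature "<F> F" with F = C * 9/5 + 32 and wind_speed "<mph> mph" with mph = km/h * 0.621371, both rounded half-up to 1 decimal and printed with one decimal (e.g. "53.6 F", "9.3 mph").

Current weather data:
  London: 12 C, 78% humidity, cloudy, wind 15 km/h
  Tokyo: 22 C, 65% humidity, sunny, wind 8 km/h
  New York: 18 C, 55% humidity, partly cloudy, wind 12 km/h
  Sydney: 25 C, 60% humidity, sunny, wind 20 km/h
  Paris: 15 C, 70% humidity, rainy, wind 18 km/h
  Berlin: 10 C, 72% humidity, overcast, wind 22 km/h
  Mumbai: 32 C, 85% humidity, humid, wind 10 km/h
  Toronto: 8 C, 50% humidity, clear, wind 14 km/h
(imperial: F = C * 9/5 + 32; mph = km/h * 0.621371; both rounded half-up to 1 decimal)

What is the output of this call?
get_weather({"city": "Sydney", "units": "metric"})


Sydney record: 25 C, 60%, sunny, 20 km/h
metric: report values as stored ('<temp_c> C', '<humidity>%', '<wind_kmh> km/h')
Output:
{"temperature": "25 C", "humidity": "60%", "condition": "sunny", "wind_speed": "20 km/h"}


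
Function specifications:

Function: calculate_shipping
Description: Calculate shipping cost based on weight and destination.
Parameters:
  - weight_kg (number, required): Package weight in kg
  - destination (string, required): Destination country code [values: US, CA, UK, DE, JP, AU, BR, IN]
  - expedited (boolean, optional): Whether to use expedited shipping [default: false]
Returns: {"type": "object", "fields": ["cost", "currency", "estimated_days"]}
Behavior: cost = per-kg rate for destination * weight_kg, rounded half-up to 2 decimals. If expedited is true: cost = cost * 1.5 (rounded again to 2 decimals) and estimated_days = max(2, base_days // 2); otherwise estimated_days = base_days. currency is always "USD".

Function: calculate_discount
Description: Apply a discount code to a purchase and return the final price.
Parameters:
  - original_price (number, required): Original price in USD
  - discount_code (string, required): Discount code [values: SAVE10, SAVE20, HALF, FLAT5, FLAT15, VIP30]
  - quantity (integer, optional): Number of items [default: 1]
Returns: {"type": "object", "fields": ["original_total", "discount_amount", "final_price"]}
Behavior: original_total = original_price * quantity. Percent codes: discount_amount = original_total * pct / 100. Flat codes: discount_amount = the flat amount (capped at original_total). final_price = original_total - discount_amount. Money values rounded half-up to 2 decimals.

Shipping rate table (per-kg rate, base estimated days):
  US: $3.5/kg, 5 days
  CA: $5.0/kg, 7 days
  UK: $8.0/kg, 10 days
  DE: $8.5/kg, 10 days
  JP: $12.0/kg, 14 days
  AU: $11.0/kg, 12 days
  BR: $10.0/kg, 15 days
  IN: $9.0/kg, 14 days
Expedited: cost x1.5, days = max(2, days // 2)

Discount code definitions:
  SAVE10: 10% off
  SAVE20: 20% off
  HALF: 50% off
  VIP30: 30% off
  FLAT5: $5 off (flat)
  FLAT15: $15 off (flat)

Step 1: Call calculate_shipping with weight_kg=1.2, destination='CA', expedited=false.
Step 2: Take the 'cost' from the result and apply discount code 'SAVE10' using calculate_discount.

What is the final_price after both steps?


Step 1: calculate_shipping(weight_kg=1.2, destination=CA, expedited=false)
  Rate for CA: $5.0/kg, base 7 days
  cost = 5.0 * 1.2 = 6 -> 6.00
  expedited not set/false: estimated_days = 7
  -> cost = 6.00 USD
Step 2: calculate_discount(original_price=6.0, discount_code=SAVE10, quantity=1)
  original_total = 6.0 * 1 = 6.00
  SAVE10 = 10% off: discount_amount = 6.00 * 10/100 = 0.6 -> 0.60
  final_price = 6.00 - 0.60 = 5.40
  -> final_price = 5.40
$5.40


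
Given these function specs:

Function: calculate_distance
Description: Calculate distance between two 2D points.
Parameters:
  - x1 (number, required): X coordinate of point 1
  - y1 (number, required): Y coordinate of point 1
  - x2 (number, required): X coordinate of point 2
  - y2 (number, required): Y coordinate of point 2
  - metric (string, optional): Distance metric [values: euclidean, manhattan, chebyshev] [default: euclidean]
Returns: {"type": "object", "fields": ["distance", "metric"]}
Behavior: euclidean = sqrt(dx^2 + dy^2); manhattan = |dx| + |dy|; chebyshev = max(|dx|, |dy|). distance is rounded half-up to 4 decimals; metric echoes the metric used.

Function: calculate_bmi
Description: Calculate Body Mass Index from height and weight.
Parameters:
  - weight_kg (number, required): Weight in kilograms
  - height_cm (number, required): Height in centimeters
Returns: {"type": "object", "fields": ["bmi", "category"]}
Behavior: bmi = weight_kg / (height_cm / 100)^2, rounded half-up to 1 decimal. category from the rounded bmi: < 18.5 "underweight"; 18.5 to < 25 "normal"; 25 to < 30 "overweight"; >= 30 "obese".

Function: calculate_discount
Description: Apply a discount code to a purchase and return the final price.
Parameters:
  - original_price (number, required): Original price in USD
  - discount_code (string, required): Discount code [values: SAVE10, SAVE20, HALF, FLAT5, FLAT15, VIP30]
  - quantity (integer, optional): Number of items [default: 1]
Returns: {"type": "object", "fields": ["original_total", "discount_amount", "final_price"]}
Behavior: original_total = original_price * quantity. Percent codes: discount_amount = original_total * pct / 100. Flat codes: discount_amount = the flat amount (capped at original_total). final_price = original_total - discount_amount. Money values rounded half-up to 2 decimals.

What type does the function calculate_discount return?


The calculate_discount spec declares Returns: {"type": "object", "fields": ["original_total", "discount_amount", "final_price"]}
Type:
object


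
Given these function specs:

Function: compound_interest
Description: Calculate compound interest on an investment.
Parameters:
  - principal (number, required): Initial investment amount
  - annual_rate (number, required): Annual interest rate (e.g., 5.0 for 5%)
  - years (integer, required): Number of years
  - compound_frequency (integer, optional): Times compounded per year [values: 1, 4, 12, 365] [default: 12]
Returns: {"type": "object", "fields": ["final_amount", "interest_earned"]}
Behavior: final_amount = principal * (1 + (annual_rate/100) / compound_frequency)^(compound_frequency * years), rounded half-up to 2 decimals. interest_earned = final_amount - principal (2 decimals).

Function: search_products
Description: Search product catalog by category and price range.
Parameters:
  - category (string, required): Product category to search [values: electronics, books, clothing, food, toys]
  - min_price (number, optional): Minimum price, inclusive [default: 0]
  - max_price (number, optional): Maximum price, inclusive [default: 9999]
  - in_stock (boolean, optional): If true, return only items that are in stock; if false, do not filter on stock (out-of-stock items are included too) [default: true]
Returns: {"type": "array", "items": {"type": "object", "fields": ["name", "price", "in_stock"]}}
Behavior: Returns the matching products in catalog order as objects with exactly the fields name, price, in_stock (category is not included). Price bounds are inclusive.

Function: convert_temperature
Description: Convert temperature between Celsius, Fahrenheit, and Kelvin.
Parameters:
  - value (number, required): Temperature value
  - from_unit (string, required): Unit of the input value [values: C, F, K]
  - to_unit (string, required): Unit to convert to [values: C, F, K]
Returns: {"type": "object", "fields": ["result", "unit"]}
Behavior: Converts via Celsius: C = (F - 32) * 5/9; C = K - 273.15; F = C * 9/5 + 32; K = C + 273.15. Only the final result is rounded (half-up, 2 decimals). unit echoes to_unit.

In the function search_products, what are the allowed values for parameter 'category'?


The search_products spec declares:
  - category (string, required): Product category to search [values: electronics, books, clothing, food, toys]
Allowed values:
electronics, books, clothing, food, toys


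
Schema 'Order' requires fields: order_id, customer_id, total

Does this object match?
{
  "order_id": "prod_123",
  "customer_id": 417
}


Checking required fields...
Missing: total
Invalid - missing required field 'total'


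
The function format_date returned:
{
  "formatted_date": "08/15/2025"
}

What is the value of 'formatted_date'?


08/15/2025


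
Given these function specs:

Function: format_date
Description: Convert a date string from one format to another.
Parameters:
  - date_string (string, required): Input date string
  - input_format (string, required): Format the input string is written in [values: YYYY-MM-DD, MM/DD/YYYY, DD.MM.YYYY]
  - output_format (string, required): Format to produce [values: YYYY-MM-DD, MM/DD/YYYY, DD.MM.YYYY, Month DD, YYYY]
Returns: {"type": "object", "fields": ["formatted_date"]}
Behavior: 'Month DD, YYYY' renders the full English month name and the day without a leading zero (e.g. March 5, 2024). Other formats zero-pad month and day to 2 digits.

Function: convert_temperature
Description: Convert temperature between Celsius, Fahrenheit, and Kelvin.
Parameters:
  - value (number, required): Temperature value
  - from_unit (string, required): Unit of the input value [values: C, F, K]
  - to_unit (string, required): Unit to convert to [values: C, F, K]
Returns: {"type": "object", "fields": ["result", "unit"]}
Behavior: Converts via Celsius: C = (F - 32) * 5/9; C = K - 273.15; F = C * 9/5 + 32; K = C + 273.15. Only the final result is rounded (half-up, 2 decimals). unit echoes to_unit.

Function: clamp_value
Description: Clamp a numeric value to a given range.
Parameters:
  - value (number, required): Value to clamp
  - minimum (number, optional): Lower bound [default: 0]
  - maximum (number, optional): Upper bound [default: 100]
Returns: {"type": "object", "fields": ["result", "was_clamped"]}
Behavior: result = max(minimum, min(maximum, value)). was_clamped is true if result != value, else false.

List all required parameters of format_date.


Parameters of format_date and their required/optional flag:
  date_string: required
  input_format: required
  output_format: required
date_string, input_format, output_format


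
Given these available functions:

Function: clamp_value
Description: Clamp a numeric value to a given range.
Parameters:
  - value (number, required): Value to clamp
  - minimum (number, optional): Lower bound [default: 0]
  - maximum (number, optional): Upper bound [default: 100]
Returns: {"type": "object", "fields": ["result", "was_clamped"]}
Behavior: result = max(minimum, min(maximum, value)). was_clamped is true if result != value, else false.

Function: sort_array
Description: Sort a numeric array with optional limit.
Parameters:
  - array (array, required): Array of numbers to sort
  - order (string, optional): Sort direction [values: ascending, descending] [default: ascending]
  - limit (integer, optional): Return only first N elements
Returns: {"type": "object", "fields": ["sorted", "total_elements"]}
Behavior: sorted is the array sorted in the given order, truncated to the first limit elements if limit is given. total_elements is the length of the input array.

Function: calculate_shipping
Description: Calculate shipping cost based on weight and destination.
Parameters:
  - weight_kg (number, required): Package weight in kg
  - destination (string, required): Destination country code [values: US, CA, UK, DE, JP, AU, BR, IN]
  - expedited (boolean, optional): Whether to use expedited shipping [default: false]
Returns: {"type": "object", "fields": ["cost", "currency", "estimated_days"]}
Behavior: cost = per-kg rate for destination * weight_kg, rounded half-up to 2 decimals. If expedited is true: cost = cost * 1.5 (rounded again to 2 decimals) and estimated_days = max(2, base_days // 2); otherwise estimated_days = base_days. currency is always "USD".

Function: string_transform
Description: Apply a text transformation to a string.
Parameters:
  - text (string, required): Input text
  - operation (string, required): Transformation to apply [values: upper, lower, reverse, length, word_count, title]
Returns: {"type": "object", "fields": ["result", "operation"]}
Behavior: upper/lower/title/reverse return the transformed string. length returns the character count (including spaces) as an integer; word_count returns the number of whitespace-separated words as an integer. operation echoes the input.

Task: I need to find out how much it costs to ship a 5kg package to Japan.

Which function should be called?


The task needs a function whose description is: Calculate shipping cost based on weight and destination.
calculate_shipping


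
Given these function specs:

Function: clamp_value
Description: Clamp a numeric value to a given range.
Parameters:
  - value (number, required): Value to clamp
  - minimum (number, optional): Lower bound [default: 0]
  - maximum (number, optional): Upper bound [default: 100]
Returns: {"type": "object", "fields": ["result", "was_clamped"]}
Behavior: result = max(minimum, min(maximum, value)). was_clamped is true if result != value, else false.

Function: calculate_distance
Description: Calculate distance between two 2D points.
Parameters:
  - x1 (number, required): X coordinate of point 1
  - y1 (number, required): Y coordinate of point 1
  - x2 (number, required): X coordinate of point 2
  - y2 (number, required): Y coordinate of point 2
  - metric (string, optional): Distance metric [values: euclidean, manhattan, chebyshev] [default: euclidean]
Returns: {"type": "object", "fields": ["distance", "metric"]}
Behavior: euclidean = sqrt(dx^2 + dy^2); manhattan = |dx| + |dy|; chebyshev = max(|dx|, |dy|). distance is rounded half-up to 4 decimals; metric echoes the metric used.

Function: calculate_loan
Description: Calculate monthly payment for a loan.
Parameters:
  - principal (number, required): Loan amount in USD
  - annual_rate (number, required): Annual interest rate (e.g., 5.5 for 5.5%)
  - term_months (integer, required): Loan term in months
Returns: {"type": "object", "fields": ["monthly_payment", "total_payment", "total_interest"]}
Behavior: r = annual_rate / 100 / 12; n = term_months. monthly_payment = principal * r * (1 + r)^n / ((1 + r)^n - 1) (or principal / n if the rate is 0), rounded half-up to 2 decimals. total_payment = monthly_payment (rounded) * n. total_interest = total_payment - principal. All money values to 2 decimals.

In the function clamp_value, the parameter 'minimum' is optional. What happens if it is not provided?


The clamp_value spec declares:
  - minimum (number, optional): Lower bound [default: 0]
It defaults to 0


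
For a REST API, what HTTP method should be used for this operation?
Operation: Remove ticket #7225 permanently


GET = read, POST = create, PUT = update/replace, DELETE = remove
This operation is a removal.
DELETE


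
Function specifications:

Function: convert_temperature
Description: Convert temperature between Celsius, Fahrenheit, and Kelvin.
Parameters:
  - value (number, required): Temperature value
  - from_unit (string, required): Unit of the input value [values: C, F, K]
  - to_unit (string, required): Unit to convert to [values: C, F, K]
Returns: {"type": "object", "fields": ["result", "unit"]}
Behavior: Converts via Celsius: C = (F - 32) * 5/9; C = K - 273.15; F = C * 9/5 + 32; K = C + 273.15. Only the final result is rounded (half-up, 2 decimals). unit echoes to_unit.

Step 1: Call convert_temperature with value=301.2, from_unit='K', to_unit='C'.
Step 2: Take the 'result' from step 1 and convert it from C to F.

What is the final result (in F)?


Step 1: convert_temperature(value=301.2, from_unit=K, to_unit=C)
  To C: 301.2 - 273.15 = 28.05
  Target is C: 28.05
  Round to 2 decimals: 28.05
  -> result = 28.05 C
Step 2: convert_temperature(value=28.05, from_unit=C, to_unit=F)
  Input already in C: 28.05
  To F: 28.05 * 9/5 + 32 = 82.49
  Round to 2 decimals: 82.49
  -> result = 82.49 F
82.49 F


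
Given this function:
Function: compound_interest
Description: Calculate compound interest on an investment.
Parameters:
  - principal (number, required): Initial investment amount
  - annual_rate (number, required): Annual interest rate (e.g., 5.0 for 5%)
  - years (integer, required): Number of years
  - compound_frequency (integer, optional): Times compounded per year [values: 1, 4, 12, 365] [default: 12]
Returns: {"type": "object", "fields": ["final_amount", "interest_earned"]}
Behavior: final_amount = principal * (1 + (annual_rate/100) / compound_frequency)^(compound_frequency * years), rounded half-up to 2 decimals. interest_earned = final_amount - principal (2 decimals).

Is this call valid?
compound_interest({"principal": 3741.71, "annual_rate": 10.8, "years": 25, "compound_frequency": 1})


Checking all required parameters present and types match... All valid.
Valid


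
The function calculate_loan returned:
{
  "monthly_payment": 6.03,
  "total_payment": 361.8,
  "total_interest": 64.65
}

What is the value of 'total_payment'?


361.8


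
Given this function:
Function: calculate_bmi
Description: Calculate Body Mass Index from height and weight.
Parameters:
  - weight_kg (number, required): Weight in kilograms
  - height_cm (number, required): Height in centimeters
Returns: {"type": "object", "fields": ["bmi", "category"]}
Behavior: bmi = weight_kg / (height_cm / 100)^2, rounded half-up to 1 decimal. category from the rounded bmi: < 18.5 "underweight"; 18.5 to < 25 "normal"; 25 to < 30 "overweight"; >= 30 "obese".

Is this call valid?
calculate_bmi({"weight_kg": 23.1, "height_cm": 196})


Checking all required parameters present and types match... All valid.
Valid


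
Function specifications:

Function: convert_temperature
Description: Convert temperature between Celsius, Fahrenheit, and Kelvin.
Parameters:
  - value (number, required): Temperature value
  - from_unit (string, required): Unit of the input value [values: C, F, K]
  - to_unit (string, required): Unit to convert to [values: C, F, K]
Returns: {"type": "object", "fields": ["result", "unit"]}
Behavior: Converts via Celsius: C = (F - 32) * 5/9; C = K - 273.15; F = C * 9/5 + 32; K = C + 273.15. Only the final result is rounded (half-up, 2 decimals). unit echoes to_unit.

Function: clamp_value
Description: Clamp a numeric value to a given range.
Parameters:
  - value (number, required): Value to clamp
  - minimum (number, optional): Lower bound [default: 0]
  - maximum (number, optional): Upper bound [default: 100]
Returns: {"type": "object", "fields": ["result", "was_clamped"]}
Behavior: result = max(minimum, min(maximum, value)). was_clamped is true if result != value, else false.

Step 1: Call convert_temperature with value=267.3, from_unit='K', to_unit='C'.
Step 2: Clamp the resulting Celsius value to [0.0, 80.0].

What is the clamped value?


Step 1: convert_temperature(value=267.3, from_unit=K, to_unit=C)
  To C: 267.3 - 273.15 = -5.85
  Target is C: -5.85
  Round to 2 decimals: -5.85
  -> result = -5.85 C
Step 2: clamp_value(value=-5.85, minimum=0.0, maximum=80.0)
  result = max(0.0, min(80.0, -5.85)) = max(0.0, -5.85) = 0.0
  was_clamped = (0.0 != -5.85) = true
  -> result = 0.0
0.0


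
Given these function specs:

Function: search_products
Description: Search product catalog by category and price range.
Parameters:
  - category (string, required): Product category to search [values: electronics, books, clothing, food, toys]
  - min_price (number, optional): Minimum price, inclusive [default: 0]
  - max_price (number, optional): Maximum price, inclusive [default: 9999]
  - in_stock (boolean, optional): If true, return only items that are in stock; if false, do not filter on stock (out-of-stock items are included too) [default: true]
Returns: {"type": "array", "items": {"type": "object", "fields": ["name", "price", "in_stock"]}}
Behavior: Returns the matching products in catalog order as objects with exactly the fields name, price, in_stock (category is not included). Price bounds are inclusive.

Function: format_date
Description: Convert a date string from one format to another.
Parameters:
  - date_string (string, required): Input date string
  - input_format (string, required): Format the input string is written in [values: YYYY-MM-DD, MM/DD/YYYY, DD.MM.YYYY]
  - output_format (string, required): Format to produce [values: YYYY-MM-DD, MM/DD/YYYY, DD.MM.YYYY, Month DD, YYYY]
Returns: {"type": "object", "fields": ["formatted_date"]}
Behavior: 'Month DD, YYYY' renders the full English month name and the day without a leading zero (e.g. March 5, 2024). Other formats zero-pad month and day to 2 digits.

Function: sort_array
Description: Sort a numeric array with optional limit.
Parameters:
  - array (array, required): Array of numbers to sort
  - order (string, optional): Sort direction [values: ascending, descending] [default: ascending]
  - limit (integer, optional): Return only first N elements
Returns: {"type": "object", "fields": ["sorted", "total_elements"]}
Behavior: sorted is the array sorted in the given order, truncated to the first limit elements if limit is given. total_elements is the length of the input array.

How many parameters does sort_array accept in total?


Parameters of sort_array: array (required), order (optional), limit (optional)
Total:
3


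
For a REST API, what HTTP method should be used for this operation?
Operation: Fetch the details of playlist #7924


GET = read, POST = create, PUT = update/replace, DELETE = remove
This operation is a read.
GET


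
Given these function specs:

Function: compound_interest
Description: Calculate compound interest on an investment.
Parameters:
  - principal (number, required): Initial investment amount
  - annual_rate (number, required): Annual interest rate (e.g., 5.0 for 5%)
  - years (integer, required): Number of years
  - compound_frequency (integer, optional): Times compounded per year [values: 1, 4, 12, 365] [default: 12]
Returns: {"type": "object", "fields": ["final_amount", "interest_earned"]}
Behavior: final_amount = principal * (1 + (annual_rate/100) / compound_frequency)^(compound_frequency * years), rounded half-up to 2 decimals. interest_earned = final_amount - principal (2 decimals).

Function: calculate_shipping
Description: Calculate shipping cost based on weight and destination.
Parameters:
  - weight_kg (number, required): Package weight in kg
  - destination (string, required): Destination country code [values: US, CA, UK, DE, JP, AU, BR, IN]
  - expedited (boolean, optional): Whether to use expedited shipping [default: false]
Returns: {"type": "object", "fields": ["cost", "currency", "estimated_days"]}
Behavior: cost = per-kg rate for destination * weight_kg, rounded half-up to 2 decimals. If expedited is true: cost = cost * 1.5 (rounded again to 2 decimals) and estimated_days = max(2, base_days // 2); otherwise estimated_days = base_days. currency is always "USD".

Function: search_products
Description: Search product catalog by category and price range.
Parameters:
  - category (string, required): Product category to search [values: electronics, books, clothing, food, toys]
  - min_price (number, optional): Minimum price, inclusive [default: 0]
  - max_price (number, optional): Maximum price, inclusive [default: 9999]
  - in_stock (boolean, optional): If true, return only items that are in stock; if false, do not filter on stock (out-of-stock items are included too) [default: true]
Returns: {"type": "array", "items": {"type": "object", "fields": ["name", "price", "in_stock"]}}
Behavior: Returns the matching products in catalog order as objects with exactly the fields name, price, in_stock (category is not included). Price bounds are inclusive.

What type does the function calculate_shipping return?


The calculate_shipping spec declares Returns: {"type": "object", "fields": ["cost", "currency", "estimated_days"]}
Type:
object


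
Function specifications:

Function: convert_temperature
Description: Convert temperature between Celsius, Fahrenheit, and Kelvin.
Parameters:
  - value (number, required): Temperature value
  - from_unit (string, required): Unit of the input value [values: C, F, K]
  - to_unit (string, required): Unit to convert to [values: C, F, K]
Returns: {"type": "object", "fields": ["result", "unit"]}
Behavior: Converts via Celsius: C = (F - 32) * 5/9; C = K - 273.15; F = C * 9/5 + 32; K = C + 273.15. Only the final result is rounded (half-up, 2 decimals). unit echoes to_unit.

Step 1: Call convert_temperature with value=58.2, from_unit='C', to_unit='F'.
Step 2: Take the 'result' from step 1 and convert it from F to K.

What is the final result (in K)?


Step 1: convert_temperature(value=58.2, from_unit=C, to_unit=F)
  Input already in C: 58.2
  To F: 58.2 * 9/5 + 32 = 136.76
  Round to 2 decimals: 136.76
  -> result = 136.76 F
Step 2: convert_temperature(value=136.76, from_unit=F, to_unit=K)
  To C: (136.76 - 32) * 5/9 = 58.2
  To K: 58.2 + 273.15 = 331.35
  Round to 2 decimals: 331.35
  -> result = 331.35 K
331.35 K


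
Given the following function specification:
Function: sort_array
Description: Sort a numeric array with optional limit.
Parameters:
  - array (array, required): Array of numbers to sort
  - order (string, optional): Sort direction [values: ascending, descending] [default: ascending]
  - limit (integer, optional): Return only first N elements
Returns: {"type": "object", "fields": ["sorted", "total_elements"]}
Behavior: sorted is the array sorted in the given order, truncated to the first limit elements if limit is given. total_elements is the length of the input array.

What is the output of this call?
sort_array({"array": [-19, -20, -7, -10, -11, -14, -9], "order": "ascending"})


sorted ascending: [-20, -19, -14, -11, -10, -9, -7]
total_elements = len(input) = 7
Output:
{"sorted": [-20, -19, -14, -11, -10, -9, -7], "total_elements": 7}


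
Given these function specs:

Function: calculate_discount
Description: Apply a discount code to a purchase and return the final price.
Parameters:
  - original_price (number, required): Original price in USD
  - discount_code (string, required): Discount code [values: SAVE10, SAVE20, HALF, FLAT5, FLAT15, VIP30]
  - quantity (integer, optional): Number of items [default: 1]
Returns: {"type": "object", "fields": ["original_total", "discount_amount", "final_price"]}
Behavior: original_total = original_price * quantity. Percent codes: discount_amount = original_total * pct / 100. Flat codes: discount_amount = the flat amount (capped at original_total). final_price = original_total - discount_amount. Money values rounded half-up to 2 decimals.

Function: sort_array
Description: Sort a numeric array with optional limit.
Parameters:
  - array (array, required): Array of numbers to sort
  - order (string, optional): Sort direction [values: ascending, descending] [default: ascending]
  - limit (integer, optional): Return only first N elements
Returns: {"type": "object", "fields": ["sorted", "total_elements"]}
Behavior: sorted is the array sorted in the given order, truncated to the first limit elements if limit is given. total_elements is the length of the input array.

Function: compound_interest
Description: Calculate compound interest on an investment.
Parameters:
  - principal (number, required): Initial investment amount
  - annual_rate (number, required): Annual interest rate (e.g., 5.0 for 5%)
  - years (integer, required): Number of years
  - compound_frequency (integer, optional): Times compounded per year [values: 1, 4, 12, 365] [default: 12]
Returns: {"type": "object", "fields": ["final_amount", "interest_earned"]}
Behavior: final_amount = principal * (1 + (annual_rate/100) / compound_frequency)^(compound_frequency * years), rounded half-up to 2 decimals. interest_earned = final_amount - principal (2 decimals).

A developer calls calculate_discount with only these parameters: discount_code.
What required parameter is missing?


Required parameters: original_price, discount_code
Provided: discount_code
Missing: original_price
original_price
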